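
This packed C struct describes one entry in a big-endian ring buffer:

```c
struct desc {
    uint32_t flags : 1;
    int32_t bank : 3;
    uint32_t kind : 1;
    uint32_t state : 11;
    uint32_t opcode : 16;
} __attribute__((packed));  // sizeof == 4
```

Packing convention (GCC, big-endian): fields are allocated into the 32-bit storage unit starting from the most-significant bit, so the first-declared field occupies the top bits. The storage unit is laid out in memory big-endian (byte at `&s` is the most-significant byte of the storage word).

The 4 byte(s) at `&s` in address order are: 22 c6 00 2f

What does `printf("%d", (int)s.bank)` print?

[0]=0x22 [1]=0xc6 [2]=0x00 [3]=0x2f (big-endian) → word 0x22c6002f
flags [31+:1] = (word>>31) & 0x1 = 0
bank [28+:3] = (word>>28) & 0x7 = 2  ←
kind [27+:1] = (word>>27) & 0x1 = 0
state [16+:11] = (word>>16) & 0x7ff = 710
opcode [0+:16] = (word>>0) & 0xffff = 47
bank signed 3b, MSB=0: value = 2

2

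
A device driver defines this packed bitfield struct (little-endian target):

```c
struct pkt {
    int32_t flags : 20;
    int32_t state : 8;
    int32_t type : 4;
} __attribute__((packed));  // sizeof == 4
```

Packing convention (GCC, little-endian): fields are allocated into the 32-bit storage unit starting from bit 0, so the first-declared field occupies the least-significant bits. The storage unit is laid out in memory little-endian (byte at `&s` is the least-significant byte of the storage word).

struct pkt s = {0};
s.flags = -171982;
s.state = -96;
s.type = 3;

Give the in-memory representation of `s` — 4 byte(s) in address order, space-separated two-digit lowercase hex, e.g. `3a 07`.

32 60 0d 3a

[0+:20] flags=-171982 & 0xfffff = 0xd6032; word=0x000d6032
[20+:8] state=-96 & 0xff = 0xa0; word=0x0a0d6032
[28+:4] type=3 & 0xf = 0x3; word=0x3a0d6032
word = 0x3a0d6032 → little-endian bytes:
  [0]=0x32  [1]=0x60  [2]=0x0d  [3]=0x3a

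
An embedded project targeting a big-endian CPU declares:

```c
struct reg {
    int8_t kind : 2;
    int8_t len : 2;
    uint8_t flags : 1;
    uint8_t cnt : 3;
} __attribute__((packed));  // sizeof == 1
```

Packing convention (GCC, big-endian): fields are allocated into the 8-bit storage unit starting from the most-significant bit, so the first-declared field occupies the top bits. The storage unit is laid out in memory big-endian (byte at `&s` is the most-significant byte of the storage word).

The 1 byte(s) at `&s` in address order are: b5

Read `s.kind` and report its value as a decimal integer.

[0]=0xb5 (big-endian) → word 0xb5
kind:2 @ bit 6 → (0xb5>>6)&0x3 = 0x2  ←
len:2 @ bit 4 → (0xb5>>4)&0x3 = 0x3
flags:1 @ bit 3 → (0xb5>>3)&0x1 = 0x0
cnt:3 @ bit 0 → (0xb5>>0)&0x7 = 0x5
kind signed 2b, MSB=1: 2 - 4 = -2

-2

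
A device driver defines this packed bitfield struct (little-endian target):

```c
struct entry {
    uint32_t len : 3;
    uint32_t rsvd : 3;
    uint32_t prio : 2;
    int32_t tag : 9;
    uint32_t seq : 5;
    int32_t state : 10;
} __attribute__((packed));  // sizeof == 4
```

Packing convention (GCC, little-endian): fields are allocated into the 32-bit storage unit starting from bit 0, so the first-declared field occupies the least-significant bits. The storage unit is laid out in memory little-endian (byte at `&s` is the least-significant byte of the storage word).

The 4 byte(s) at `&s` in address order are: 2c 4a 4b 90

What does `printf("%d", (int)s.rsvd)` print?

5

[0]=0x2c [1]=0x4a [2]=0x4b [3]=0x90 (little-endian) → word 0x904b4a2c
len:3 @ bit 0 → (0x904b4a2c>>0)&0x7 = 0x4
rsvd:3 @ bit 3 → (0x904b4a2c>>3)&0x7 = 0x5  ←
prio:2 @ bit 6 → (0x904b4a2c>>6)&0x3 = 0x0
tag:9 @ bit 8 → (0x904b4a2c>>8)&0x1ff = 0x14a
seq:5 @ bit 17 → (0x904b4a2c>>17)&0x1f = 0x5
state:10 @ bit 22 → (0x904b4a2c>>22)&0x3ff = 0x241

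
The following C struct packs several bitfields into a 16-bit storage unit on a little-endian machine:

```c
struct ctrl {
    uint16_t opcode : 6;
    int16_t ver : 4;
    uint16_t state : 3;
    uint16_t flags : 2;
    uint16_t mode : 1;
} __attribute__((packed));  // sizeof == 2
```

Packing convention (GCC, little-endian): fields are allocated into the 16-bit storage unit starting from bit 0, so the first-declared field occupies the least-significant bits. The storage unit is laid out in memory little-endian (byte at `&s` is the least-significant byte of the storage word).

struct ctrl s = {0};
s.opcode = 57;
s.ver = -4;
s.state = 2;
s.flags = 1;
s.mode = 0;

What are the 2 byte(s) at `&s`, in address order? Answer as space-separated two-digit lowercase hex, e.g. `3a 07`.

39 2b

opcode (6b) val=57 bits=0x39 at bit 0: 0x0039
ver (4b) val=-4 bits=0xc at bit 6: 0x0339
state (3b) val=2 bits=0x2 at bit 10: 0x0b39
flags (2b) val=1 bits=0x1 at bit 13: 0x2b39
mode (1b) val=0 bits=0x0 at bit 15: 0x2b39
word = 0x2b39 → little-endian bytes:
  [0]=0x39  [1]=0x2b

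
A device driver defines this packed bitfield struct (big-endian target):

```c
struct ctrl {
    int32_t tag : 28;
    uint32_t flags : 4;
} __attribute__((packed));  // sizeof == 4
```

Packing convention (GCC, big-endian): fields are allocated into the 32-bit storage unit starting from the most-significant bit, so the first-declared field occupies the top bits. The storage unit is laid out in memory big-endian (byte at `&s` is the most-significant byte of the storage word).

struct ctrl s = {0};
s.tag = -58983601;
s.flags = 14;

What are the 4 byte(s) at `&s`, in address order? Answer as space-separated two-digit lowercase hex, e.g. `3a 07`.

tag (28b) val=-58983601 bits=0xc7bfb4f at bit 4: 0xc7bfb4f0
flags (4b) val=14 bits=0xe at bit 0: 0xc7bfb4fe
word = 0xc7bfb4fe → big-endian bytes:
  [0]=0xc7  [1]=0xbf  [2]=0xb4  [3]=0xfe

c7 bf b4 fe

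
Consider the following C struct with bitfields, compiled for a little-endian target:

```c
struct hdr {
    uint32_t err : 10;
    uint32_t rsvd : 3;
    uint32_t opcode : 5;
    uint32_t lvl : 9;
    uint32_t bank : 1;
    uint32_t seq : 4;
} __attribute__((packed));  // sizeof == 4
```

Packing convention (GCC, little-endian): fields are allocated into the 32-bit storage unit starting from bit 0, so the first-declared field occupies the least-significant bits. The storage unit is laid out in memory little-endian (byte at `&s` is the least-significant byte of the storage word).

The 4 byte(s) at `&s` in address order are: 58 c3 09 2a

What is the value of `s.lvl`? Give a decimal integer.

130

[0]=0x58 [1]=0xc3 [2]=0x09 [3]=0x2a (little-endian) → word 0x2a09c358
err:10 @ bit 0 → (0x2a09c358>>0)&0x3ff = 0x358
rsvd:3 @ bit 10 → (0x2a09c358>>10)&0x7 = 0x0
opcode:5 @ bit 13 → (0x2a09c358>>13)&0x1f = 0xe
lvl:9 @ bit 18 → (0x2a09c358>>18)&0x1ff = 0x82  ←
bank:1 @ bit 27 → (0x2a09c358>>27)&0x1 = 0x1
seq:4 @ bit 28 → (0x2a09c358>>28)&0xf = 0x2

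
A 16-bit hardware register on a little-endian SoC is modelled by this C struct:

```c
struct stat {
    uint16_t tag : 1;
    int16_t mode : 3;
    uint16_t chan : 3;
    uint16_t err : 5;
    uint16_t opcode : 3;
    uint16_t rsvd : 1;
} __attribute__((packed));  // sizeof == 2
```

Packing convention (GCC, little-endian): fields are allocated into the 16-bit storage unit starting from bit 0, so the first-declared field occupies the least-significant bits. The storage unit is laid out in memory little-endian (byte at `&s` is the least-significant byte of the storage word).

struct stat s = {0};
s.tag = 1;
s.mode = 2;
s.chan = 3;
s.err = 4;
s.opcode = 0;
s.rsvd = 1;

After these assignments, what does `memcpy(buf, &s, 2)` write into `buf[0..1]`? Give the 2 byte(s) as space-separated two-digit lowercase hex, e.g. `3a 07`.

tag:1 = 1 → 0x1 << 0 → word 0x0001
mode:3 = 2 → 0x2 << 1 → word 0x0005
chan:3 = 3 → 0x3 << 4 → word 0x0035
err:5 = 4 → 0x4 << 7 → word 0x0235
opcode:3 = 0 → 0x0 << 12 → word 0x0235
rsvd:1 = 1 → 0x1 << 15 → word 0x8235
word = 0x8235 → little-endian bytes:
  [0]=0x35  [1]=0x82

35 82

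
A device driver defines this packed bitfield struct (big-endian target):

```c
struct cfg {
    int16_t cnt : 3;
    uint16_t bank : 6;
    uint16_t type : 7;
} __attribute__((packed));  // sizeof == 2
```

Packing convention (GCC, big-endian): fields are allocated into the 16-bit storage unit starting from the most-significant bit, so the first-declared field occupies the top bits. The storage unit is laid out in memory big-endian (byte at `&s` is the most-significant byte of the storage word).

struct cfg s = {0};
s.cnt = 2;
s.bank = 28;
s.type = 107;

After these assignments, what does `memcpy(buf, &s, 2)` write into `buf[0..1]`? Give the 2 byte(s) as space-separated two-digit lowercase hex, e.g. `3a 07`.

[13+:3] cnt=2 & 0x7 = 0x2; word=0x4000
[7+:6] bank=28 & 0x3f = 0x1c; word=0x4e00
[0+:7] type=107 & 0x7f = 0x6b; word=0x4e6b
word = 0x4e6b → big-endian bytes:
  [0]=0x4e  [1]=0x6b

4e 6b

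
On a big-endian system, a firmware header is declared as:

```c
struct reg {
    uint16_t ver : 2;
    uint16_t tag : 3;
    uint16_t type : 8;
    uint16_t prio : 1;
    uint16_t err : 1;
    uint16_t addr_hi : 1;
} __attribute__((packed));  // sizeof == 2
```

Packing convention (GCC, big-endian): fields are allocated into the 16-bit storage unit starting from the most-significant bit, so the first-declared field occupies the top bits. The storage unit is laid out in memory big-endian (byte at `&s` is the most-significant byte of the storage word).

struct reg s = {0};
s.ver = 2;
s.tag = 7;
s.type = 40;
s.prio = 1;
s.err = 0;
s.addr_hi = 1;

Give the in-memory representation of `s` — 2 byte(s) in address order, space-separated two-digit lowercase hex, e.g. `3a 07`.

b9 45

[14+:2] ver=2 & 0x3 = 0x2; word=0x8000
[11+:3] tag=7 & 0x7 = 0x7; word=0xb800
[3+:8] type=40 & 0xff = 0x28; word=0xb940
[2+:1] prio=1 & 0x1 = 0x1; word=0xb944
[1+:1] err=0 & 0x1 = 0x0; word=0xb944
[0+:1] addr_hi=1 & 0x1 = 0x1; word=0xb945
word = 0xb945 → big-endian bytes:
  [0]=0xb9  [1]=0x45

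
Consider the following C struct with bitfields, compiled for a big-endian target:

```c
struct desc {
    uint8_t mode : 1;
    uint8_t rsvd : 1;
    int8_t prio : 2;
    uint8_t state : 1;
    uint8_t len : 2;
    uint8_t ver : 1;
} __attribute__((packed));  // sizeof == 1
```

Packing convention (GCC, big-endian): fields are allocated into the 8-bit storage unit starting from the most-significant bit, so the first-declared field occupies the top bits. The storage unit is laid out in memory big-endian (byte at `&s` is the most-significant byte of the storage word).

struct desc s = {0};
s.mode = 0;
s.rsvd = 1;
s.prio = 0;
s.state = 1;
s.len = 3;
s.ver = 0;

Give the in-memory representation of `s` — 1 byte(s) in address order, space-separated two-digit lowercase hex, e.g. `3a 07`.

4e

[7+:1] mode=0 & 0x1 = 0x0; word=0x00
[6+:1] rsvd=1 & 0x1 = 0x1; word=0x40
[4+:2] prio=0 & 0x3 = 0x0; word=0x40
[3+:1] state=1 & 0x1 = 0x1; word=0x48
[1+:2] len=3 & 0x3 = 0x3; word=0x4e
[0+:1] ver=0 & 0x1 = 0x0; word=0x4e
word = 0x4e → big-endian bytes:
  [0]=0x4e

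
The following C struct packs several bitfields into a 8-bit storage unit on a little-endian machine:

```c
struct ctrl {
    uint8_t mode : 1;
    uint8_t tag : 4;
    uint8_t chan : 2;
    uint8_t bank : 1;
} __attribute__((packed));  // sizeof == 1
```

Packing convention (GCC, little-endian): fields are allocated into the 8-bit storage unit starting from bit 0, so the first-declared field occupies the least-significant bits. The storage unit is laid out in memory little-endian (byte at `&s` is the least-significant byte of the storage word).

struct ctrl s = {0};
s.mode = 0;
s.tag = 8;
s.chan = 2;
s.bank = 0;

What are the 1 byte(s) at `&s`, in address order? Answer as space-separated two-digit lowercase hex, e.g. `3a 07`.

mode (1b) val=0 bits=0x0 at bit 0: 0x00
tag (4b) val=8 bits=0x8 at bit 1: 0x10
chan (2b) val=2 bits=0x2 at bit 5: 0x50
bank (1b) val=0 bits=0x0 at bit 7: 0x50
word = 0x50 → little-endian bytes:
  [0]=0x50

50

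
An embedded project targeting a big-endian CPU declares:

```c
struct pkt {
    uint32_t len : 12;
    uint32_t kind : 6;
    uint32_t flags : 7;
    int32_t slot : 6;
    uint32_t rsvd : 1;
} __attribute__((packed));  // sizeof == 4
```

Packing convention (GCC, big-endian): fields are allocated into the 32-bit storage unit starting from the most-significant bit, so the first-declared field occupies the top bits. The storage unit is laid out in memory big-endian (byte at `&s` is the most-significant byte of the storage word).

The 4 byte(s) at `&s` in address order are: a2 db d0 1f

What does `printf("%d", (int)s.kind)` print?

[0]=0xa2 [1]=0xdb [2]=0xd0 [3]=0x1f (big-endian) → word 0xa2dbd01f
len:12 @ bit 20 → (0xa2dbd01f>>20)&0xfff = 0xa2d
kind:6 @ bit 14 → (0xa2dbd01f>>14)&0x3f = 0x2f  ←
flags:7 @ bit 7 → (0xa2dbd01f>>7)&0x7f = 0x20
slot:6 @ bit 1 → (0xa2dbd01f>>1)&0x3f = 0xf
rsvd:1 @ bit 0 → (0xa2dbd01f>>0)&0x1 = 0x1

47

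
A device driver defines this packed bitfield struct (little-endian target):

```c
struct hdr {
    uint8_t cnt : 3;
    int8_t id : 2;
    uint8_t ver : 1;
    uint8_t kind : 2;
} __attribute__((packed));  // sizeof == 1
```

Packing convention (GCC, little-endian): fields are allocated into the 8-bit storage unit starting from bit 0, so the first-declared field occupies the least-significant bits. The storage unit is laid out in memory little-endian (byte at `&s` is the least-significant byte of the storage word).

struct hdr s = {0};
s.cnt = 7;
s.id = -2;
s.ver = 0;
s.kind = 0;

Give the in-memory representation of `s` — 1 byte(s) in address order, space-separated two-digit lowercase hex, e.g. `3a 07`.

17

[0+:3] cnt=7 & 0x7 = 0x7; word=0x07
[3+:2] id=-2 & 0x3 = 0x2; word=0x17
[5+:1] ver=0 & 0x1 = 0x0; word=0x17
[6+:2] kind=0 & 0x3 = 0x0; word=0x17
word = 0x17 → little-endian bytes:
  [0]=0x17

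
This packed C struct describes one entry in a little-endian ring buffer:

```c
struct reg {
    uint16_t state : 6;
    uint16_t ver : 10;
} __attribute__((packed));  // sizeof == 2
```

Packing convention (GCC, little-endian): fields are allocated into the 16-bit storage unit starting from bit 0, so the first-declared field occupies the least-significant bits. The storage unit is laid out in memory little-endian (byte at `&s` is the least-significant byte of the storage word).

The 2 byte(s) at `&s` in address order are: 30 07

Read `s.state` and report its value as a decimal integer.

48

[0]=0x30 [1]=0x07 (little-endian) → word 0x0730
state [0+:6] = (word>>0) & 0x3f = 48  ←
ver [6+:10] = (word>>6) & 0x3ff = 28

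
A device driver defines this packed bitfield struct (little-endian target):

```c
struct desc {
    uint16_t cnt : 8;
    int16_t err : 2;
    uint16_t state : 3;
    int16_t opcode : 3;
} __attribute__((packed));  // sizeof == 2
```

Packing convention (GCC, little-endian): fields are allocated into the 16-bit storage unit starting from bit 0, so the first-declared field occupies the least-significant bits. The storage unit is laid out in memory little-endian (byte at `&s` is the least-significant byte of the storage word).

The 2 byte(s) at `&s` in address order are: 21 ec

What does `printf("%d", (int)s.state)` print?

[0]=0x21 [1]=0xec (little-endian) → word 0xec21
cnt [0+:8] = (word>>0) & 0xff = 33
err [8+:2] = (word>>8) & 0x3 = 0
state [10+:3] = (word>>10) & 0x7 = 3  ←
opcode [13+:3] = (word>>13) & 0x7 = 7

3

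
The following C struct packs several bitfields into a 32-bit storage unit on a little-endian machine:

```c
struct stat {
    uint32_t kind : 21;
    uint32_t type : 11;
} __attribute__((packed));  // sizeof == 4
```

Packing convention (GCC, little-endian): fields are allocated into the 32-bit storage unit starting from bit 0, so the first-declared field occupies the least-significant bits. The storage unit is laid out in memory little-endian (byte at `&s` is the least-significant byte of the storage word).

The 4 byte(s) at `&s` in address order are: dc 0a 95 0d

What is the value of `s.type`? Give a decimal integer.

[0]=0xdc [1]=0x0a [2]=0x95 [3]=0x0d (little-endian) → word 0x0d950adc
kind [0+:21] = (word>>0) & 0x1fffff = 1379036
type [21+:11] = (word>>21) & 0x7ff = 108  ←

108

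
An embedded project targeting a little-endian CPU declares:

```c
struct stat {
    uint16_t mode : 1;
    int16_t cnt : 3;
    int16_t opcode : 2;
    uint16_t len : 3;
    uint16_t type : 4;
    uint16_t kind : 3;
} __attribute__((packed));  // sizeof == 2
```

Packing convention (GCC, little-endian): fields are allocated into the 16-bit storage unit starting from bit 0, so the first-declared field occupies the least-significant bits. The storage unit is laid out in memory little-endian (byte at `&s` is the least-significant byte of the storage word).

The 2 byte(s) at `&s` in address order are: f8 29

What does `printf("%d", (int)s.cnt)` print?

[0]=0xf8 [1]=0x29 (little-endian) → word 0x29f8
mode [0+:1] = (word>>0) & 0x1 = 0
cnt [1+:3] = (word>>1) & 0x7 = 4  ←
opcode [4+:2] = (word>>4) & 0x3 = 3
len [6+:3] = (word>>6) & 0x7 = 7
type [9+:4] = (word>>9) & 0xf = 4
kind [13+:3] = (word>>13) & 0x7 = 1
cnt signed 3b, MSB=1: 4 - 8 = -4

-4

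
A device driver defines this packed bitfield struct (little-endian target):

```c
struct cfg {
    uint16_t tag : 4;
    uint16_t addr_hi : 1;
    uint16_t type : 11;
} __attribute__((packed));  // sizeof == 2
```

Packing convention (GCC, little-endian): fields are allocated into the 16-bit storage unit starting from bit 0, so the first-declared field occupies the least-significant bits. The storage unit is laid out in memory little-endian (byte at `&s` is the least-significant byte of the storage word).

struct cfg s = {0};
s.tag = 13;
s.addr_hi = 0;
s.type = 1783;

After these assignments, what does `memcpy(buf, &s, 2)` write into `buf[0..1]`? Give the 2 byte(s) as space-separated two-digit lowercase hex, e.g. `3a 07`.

ed de

[0+:4] tag=13 & 0xf = 0xd; word=0x000d
[4+:1] addr_hi=0 & 0x1 = 0x0; word=0x000d
[5+:11] type=1783 & 0x7ff = 0x6f7; word=0xdeed
word = 0xdeed → little-endian bytes:
  [0]=0xed  [1]=0xde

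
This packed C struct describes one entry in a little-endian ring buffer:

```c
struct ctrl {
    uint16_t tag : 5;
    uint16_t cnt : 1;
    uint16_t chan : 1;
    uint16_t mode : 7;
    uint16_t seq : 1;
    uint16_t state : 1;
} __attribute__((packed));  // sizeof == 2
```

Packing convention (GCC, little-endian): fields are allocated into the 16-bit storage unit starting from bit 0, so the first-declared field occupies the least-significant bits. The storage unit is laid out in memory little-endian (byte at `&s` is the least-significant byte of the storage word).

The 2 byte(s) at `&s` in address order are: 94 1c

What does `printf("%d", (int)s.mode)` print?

57

[0]=0x94 [1]=0x1c (little-endian) → word 0x1c94
tag:5 @ bit 0 → (0x1c94>>0)&0x1f = 0x14
cnt:1 @ bit 5 → (0x1c94>>5)&0x1 = 0x0
chan:1 @ bit 6 → (0x1c94>>6)&0x1 = 0x0
mode:7 @ bit 7 → (0x1c94>>7)&0x7f = 0x39  ←
seq:1 @ bit 14 → (0x1c94>>14)&0x1 = 0x0
state:1 @ bit 15 → (0x1c94>>15)&0x1 = 0x0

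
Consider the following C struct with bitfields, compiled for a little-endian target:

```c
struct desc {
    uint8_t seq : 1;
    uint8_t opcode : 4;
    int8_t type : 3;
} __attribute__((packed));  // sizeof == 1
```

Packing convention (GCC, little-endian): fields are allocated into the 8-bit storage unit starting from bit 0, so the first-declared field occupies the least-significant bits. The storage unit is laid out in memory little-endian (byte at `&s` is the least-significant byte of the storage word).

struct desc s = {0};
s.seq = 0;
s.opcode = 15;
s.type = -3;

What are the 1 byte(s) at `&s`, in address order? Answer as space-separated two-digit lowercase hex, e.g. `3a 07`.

[0+:1] seq=0 & 0x1 = 0x0; word=0x00
[1+:4] opcode=15 & 0xf = 0xf; word=0x1e
[5+:3] type=-3 & 0x7 = 0x5; word=0xbe
word = 0xbe → little-endian bytes:
  [0]=0xbe

be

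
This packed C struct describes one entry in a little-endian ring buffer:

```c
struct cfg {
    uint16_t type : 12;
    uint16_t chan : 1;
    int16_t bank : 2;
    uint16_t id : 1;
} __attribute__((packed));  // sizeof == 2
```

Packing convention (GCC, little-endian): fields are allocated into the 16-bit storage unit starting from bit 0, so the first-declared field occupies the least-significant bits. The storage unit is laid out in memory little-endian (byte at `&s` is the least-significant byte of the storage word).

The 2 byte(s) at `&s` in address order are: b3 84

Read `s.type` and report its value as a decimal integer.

1203

[0]=0xb3 [1]=0x84 (little-endian) → word 0x84b3
type [0+:12] = (word>>0) & 0xfff = 1203  ←
chan [12+:1] = (word>>12) & 0x1 = 0
bank [13+:2] = (word>>13) & 0x3 = 0
id [15+:1] = (word>>15) & 0x1 = 1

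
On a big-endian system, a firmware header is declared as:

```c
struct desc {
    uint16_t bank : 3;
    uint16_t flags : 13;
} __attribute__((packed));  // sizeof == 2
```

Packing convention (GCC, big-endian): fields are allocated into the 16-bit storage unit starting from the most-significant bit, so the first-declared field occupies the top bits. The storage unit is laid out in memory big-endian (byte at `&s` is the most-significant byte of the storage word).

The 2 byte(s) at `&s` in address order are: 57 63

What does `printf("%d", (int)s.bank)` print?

[0]=0x57 [1]=0x63 (big-endian) → word 0x5763
bank:3 @ bit 13 → (0x5763>>13)&0x7 = 0x2  ←
flags:13 @ bit 0 → (0x5763>>0)&0x1fff = 0x1763

2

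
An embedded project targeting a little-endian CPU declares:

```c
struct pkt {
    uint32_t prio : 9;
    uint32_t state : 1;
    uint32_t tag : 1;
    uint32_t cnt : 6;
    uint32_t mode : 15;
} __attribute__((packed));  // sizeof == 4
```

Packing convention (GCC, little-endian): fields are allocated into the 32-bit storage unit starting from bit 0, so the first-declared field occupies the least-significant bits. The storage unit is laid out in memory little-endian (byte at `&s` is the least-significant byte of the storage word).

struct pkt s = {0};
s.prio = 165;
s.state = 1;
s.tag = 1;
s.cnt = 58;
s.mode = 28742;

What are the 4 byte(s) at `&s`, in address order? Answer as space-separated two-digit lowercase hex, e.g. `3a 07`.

a5 d6 8d e0

[0+:9] prio=165 & 0x1ff = 0xa5; word=0x000000a5
[9+:1] state=1 & 0x1 = 0x1; word=0x000002a5
[10+:1] tag=1 & 0x1 = 0x1; word=0x000006a5
[11+:6] cnt=58 & 0x3f = 0x3a; word=0x0001d6a5
[17+:15] mode=28742 & 0x7fff = 0x7046; word=0xe08dd6a5
word = 0xe08dd6a5 → little-endian bytes:
  [0]=0xa5  [1]=0xd6  [2]=0x8d  [3]=0xe0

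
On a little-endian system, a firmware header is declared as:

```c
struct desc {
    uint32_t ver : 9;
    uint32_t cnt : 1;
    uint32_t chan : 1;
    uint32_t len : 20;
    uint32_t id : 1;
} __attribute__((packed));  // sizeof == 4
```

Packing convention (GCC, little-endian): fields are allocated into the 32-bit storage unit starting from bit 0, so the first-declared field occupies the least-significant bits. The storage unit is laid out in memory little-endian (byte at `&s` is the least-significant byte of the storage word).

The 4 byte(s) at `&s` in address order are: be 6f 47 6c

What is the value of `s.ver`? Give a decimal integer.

446

[0]=0xbe [1]=0x6f [2]=0x47 [3]=0x6c (little-endian) → word 0x6c476fbe
ver:9 @ bit 0 → (0x6c476fbe>>0)&0x1ff = 0x1be  ←
cnt:1 @ bit 9 → (0x6c476fbe>>9)&0x1 = 0x1
chan:1 @ bit 10 → (0x6c476fbe>>10)&0x1 = 0x1
len:20 @ bit 11 → (0x6c476fbe>>11)&0xfffff = 0xd88ed
id:1 @ bit 31 → (0x6c476fbe>>31)&0x1 = 0x0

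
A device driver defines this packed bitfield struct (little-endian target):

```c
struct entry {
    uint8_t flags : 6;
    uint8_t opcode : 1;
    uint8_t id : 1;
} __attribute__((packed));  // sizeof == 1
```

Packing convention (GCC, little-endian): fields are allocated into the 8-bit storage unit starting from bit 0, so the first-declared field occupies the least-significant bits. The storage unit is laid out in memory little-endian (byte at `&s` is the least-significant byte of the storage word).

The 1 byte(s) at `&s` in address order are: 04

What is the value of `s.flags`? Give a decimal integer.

[0]=0x04 (little-endian) → word 0x04
flags [0+:6] = (word>>0) & 0x3f = 4  ←
opcode [6+:1] = (word>>6) & 0x1 = 0
id [7+:1] = (word>>7) & 0x1 = 0

4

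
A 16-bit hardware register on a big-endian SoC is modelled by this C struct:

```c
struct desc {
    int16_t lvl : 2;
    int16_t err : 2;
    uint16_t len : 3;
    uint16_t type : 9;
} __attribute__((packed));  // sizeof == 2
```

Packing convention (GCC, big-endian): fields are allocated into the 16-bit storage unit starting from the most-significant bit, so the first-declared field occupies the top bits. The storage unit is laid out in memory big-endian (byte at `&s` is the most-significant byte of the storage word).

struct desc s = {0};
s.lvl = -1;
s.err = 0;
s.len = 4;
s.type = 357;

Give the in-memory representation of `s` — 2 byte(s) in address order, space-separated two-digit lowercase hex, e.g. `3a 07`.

c9 65

lvl:2 = -1 → 0x3 << 14 → word 0xc000
err:2 = 0 → 0x0 << 12 → word 0xc000
len:3 = 4 → 0x4 << 9 → word 0xc800
type:9 = 357 → 0x165 << 0 → word 0xc965
word = 0xc965 → big-endian bytes:
  [0]=0xc9  [1]=0x65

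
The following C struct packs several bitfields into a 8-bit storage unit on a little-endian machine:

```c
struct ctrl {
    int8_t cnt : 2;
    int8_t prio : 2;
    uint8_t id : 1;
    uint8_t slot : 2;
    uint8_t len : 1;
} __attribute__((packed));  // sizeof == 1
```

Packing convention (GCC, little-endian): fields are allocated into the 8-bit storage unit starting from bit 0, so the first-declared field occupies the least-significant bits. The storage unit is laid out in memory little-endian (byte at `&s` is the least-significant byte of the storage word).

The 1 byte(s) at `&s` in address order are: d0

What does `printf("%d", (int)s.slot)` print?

2

[0]=0xd0 (little-endian) → word 0xd0
cnt [0+:2] = (word>>0) & 0x3 = 0
prio [2+:2] = (word>>2) & 0x3 = 0
id [4+:1] = (word>>4) & 0x1 = 1
slot [5+:2] = (word>>5) & 0x3 = 2  ←
len [7+:1] = (word>>7) & 0x1 = 1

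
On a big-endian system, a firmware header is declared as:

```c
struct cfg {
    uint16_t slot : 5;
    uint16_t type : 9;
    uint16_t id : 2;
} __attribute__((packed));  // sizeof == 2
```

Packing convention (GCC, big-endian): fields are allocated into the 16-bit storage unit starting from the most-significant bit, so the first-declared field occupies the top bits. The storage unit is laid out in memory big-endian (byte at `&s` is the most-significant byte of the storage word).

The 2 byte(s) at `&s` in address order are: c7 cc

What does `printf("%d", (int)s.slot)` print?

[0]=0xc7 [1]=0xcc (big-endian) → word 0xc7cc
slot [11+:5] = (word>>11) & 0x1f = 24  ←
type [2+:9] = (word>>2) & 0x1ff = 499
id [0+:2] = (word>>0) & 0x3 = 0

24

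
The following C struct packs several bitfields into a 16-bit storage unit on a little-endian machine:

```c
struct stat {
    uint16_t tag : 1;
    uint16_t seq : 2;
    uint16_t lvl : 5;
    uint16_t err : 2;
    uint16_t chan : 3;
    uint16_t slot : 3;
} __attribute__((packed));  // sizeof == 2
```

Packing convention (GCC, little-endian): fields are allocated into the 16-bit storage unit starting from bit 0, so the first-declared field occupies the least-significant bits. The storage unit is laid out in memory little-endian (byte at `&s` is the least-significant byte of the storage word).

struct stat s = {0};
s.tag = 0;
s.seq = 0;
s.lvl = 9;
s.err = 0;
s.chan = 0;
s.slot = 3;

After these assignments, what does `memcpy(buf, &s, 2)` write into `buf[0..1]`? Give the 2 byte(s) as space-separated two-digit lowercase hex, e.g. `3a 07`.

48 60

tag (1b) val=0 bits=0x0 at bit 0: 0x0000
seq (2b) val=0 bits=0x0 at bit 1: 0x0000
lvl (5b) val=9 bits=0x9 at bit 3: 0x0048
err (2b) val=0 bits=0x0 at bit 8: 0x0048
chan (3b) val=0 bits=0x0 at bit 10: 0x0048
slot (3b) val=3 bits=0x3 at bit 13: 0x6048
word = 0x6048 → little-endian bytes:
  [0]=0x48  [1]=0x60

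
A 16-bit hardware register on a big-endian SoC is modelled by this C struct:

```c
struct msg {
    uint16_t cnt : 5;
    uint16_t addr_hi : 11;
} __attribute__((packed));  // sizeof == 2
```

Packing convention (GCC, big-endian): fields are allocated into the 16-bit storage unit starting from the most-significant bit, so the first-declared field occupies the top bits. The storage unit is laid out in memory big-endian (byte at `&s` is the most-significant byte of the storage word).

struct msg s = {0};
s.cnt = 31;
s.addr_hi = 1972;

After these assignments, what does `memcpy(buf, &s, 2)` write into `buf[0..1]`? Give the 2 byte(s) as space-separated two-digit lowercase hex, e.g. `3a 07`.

cnt:5 = 31 → 0x1f << 11 → word 0xf800
addr_hi:11 = 1972 → 0x7b4 << 0 → word 0xffb4
word = 0xffb4 → big-endian bytes:
  [0]=0xff  [1]=0xb4

ff b4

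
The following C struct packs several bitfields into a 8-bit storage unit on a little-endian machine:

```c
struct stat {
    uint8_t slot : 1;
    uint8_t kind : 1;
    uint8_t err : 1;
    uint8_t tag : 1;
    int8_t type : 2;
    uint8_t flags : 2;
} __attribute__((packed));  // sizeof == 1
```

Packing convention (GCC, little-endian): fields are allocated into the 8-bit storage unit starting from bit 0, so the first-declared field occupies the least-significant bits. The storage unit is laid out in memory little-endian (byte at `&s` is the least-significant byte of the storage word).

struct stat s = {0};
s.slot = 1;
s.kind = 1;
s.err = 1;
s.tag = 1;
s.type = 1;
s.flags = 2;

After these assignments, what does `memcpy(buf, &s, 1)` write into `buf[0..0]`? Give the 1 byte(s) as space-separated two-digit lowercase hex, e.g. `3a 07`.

9f

slot:1 = 1 → 0x1 << 0 → word 0x01
kind:1 = 1 → 0x1 << 1 → word 0x03
err:1 = 1 → 0x1 << 2 → word 0x07
tag:1 = 1 → 0x1 << 3 → word 0x0f
type:2 = 1 → 0x1 << 4 → word 0x1f
flags:2 = 2 → 0x2 << 6 → word 0x9f
word = 0x9f → little-endian bytes:
  [0]=0x9f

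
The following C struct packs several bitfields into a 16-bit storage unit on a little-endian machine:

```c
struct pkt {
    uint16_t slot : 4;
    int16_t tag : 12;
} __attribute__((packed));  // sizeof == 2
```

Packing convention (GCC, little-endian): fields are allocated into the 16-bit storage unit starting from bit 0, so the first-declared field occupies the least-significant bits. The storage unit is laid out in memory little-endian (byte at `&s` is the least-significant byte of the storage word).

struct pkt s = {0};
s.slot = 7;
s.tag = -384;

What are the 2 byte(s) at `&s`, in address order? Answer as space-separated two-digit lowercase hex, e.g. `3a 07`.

[0+:4] slot=7 & 0xf = 0x7; word=0x0007
[4+:12] tag=-384 & 0xfff = 0xe80; word=0xe807
word = 0xe807 → little-endian bytes:
  [0]=0x07  [1]=0xe8

07 e8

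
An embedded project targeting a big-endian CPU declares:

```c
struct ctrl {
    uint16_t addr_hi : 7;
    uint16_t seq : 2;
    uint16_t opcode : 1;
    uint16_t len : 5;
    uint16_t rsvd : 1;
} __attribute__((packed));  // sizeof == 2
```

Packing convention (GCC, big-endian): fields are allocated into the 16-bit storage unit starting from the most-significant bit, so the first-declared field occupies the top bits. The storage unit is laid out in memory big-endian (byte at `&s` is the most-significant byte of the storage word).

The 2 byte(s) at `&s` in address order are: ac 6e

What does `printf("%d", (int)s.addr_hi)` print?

86

[0]=0xac [1]=0x6e (big-endian) → word 0xac6e
addr_hi [9+:7] = (word>>9) & 0x7f = 86  ←
seq [7+:2] = (word>>7) & 0x3 = 0
opcode [6+:1] = (word>>6) & 0x1 = 1
len [1+:5] = (word>>1) & 0x1f = 23
rsvd [0+:1] = (word>>0) & 0x1 = 0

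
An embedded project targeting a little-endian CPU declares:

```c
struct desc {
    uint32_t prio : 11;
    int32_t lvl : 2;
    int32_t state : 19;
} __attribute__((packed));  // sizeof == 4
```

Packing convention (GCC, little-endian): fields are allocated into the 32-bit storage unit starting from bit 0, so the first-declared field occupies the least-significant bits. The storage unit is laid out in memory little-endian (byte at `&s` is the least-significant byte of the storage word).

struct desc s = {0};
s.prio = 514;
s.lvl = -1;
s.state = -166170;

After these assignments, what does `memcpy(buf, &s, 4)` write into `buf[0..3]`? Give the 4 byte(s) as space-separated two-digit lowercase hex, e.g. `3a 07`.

[0+:11] prio=514 & 0x7ff = 0x202; word=0x00000202
[11+:2] lvl=-1 & 0x3 = 0x3; word=0x00001a02
[13+:19] state=-166170 & 0x7ffff = 0x576e6; word=0xaedcda02
word = 0xaedcda02 → little-endian bytes:
  [0]=0x02  [1]=0xda  [2]=0xdc  [3]=0xae

02 da dc ae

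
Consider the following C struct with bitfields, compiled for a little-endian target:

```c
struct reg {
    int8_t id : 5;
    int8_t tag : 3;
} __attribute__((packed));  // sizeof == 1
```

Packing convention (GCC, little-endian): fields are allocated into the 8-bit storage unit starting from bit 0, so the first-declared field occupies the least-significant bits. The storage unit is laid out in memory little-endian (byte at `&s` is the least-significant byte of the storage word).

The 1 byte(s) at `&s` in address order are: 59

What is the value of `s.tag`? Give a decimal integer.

[0]=0x59 (little-endian) → word 0x59
id:5 @ bit 0 → (0x59>>0)&0x1f = 0x19
tag:3 @ bit 5 → (0x59>>5)&0x7 = 0x2  ←
tag signed 3b, MSB=0: value = 2

2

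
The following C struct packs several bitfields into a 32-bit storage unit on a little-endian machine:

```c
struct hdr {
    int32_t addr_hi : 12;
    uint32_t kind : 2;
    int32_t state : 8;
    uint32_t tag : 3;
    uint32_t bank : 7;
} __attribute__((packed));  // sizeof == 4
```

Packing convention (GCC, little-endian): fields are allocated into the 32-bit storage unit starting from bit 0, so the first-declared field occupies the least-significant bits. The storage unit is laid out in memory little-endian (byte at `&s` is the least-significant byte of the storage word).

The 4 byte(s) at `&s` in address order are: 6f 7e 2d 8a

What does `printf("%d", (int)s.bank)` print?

69

[0]=0x6f [1]=0x7e [2]=0x2d [3]=0x8a (little-endian) → word 0x8a2d7e6f
addr_hi:12 @ bit 0 → (0x8a2d7e6f>>0)&0xfff = 0xe6f
kind:2 @ bit 12 → (0x8a2d7e6f>>12)&0x3 = 0x3
state:8 @ bit 14 → (0x8a2d7e6f>>14)&0xff = 0xb5
tag:3 @ bit 22 → (0x8a2d7e6f>>22)&0x7 = 0x0
bank:7 @ bit 25 → (0x8a2d7e6f>>25)&0x7f = 0x45  ←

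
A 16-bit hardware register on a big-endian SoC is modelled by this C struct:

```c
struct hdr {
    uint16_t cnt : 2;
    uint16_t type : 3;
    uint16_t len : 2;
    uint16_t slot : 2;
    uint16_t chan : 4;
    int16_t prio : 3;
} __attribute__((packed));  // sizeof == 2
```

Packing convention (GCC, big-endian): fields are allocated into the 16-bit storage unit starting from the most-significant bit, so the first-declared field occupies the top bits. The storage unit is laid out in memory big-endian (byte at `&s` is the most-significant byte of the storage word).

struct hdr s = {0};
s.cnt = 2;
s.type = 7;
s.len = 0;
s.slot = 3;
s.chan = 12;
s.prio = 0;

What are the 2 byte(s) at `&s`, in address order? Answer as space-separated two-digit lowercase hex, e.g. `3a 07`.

b9 e0

cnt (2b) val=2 bits=0x2 at bit 14: 0x8000
type (3b) val=7 bits=0x7 at bit 11: 0xb800
len (2b) val=0 bits=0x0 at bit 9: 0xb800
slot (2b) val=3 bits=0x3 at bit 7: 0xb980
chan (4b) val=12 bits=0xc at bit 3: 0xb9e0
prio (3b) val=0 bits=0x0 at bit 0: 0xb9e0
word = 0xb9e0 → big-endian bytes:
  [0]=0xb9  [1]=0xe0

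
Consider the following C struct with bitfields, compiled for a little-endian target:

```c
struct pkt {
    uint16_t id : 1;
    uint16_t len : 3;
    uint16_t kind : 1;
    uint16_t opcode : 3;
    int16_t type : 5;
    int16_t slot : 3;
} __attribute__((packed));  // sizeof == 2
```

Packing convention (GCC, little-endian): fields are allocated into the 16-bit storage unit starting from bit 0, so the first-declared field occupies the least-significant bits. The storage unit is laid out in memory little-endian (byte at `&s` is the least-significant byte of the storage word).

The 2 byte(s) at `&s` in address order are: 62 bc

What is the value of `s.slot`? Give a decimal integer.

[0]=0x62 [1]=0xbc (little-endian) → word 0xbc62
id:1 @ bit 0 → (0xbc62>>0)&0x1 = 0x0
len:3 @ bit 1 → (0xbc62>>1)&0x7 = 0x1
kind:1 @ bit 4 → (0xbc62>>4)&0x1 = 0x0
opcode:3 @ bit 5 → (0xbc62>>5)&0x7 = 0x3
type:5 @ bit 8 → (0xbc62>>8)&0x1f = 0x1c
slot:3 @ bit 13 → (0xbc62>>13)&0x7 = 0x5  ←
slot signed 3b, MSB=1: 5 - 8 = -3

-3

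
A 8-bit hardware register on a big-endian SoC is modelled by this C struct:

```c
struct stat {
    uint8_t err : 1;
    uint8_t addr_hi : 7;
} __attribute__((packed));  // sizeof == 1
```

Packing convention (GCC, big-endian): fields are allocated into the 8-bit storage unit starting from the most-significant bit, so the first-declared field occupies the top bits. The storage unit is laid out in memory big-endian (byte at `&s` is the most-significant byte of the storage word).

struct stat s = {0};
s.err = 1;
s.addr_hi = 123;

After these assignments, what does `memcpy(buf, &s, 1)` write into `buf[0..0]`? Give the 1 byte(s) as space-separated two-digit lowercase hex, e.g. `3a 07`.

err:1 = 1 → 0x1 << 7 → word 0x80
addr_hi:7 = 123 → 0x7b << 0 → word 0xfb
word = 0xfb → big-endian bytes:
  [0]=0xfb

fb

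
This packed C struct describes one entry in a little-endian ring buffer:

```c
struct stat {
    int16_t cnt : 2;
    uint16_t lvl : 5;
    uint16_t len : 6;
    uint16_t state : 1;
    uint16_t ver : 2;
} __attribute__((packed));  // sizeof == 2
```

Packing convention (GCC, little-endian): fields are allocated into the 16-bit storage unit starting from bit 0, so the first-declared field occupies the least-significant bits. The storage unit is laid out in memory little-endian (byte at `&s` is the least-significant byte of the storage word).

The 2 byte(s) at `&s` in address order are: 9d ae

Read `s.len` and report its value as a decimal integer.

29

[0]=0x9d [1]=0xae (little-endian) → word 0xae9d
cnt:2 @ bit 0 → (0xae9d>>0)&0x3 = 0x1
lvl:5 @ bit 2 → (0xae9d>>2)&0x1f = 0x7
len:6 @ bit 7 → (0xae9d>>7)&0x3f = 0x1d  ←
state:1 @ bit 13 → (0xae9d>>13)&0x1 = 0x1
ver:2 @ bit 14 → (0xae9d>>14)&0x3 = 0x2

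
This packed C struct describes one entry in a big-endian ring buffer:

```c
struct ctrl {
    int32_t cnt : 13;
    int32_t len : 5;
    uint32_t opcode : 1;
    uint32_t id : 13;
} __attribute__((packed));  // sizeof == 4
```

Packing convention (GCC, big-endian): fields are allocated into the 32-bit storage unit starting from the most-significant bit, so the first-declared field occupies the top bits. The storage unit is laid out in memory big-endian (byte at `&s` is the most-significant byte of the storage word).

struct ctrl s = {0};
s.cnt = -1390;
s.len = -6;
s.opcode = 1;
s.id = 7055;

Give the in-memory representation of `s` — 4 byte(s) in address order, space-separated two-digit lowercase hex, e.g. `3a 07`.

d4 96 bb 8f

cnt:13 = -1390 → 0x1a92 << 19 → word 0xd4900000
len:5 = -6 → 0x1a << 14 → word 0xd4968000
opcode:1 = 1 → 0x1 << 13 → word 0xd496a000
id:13 = 7055 → 0x1b8f << 0 → word 0xd496bb8f
word = 0xd496bb8f → big-endian bytes:
  [0]=0xd4  [1]=0x96  [2]=0xbb  [3]=0x8f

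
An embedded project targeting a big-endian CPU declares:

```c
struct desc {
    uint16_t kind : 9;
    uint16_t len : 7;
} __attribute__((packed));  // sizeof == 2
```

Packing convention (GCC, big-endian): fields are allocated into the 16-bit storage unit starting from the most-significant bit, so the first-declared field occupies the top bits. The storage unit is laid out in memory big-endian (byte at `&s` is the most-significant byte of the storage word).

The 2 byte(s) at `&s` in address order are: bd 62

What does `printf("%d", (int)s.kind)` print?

[0]=0xbd [1]=0x62 (big-endian) → word 0xbd62
kind [7+:9] = (word>>7) & 0x1ff = 378  ←
len [0+:7] = (word>>0) & 0x7f = 98

378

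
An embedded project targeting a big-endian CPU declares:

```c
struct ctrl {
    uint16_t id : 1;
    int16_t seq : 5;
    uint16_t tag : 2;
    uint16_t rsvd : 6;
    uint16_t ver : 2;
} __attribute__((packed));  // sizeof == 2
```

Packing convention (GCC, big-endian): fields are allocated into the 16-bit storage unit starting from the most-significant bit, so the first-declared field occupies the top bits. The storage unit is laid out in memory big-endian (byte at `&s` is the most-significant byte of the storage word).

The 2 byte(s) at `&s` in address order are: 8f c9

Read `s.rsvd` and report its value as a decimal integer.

50

[0]=0x8f [1]=0xc9 (big-endian) → word 0x8fc9
id [15+:1] = (word>>15) & 0x1 = 1
seq [10+:5] = (word>>10) & 0x1f = 3
tag [8+:2] = (word>>8) & 0x3 = 3
rsvd [2+:6] = (word>>2) & 0x3f = 50  ←
ver [0+:2] = (word>>0) & 0x3 = 1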